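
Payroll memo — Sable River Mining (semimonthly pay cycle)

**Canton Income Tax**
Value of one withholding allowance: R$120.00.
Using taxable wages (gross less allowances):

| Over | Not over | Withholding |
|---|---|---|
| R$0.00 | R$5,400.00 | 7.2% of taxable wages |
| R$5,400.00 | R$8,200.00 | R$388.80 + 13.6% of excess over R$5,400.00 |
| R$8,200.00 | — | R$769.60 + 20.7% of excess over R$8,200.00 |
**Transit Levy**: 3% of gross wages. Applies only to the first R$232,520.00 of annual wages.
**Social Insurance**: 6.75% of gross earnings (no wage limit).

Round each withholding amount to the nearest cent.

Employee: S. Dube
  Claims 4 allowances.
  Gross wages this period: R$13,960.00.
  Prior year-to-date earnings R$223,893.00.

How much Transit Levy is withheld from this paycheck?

Transit Levy: cap R$232,520.00 − YTD R$223,893.00 = R$8,627.00 subject; 3% × R$8,627.00 = R$258.81

R$258.81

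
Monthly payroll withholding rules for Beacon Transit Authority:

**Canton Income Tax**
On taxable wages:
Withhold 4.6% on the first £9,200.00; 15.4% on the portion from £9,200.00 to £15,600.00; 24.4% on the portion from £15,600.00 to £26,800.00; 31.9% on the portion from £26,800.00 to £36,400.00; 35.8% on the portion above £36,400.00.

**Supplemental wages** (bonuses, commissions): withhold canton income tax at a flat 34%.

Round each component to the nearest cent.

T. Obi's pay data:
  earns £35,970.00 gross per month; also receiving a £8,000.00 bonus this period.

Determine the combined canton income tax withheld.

Canton Income Tax: taxable = £35,970.00
  £4,141.60 + 31.9% × (£35,970.00 − £26,800.00) = £4,141.60 + 31.9% × £9,170.00 = £7,066.83
Supplemental (34% flat on bonus): 34% × £8,000.00 = £2,720.00
Total canton income tax: £7,066.83 + £2,720.00 = £9,786.83

£9,786.83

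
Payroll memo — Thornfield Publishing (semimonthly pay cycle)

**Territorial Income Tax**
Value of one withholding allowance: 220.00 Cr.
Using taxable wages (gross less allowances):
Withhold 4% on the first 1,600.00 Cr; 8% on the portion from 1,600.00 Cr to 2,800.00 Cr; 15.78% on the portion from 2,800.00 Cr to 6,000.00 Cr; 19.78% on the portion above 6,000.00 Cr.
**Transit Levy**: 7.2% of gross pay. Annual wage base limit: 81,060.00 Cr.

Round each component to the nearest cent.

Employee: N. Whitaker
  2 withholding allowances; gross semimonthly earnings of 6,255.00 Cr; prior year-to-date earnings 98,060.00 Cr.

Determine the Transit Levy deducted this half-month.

0.00 Cr

Transit Levy: YTD 98,060.00 Cr ≥ cap 81,060.00 Cr → 0.00 Cr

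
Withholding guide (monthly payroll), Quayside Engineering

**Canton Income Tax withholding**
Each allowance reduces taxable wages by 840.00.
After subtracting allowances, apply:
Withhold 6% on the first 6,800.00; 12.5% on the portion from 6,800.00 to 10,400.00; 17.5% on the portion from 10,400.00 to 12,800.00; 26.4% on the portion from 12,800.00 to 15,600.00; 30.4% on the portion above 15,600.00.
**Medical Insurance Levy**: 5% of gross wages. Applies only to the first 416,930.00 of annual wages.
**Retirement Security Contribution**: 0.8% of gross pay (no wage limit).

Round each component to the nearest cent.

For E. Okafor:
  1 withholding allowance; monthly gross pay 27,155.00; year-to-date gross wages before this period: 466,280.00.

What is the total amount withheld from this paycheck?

5,491.80

Canton Income Tax: taxable = 27,155.00 − 1×840.00 = 26,315.00
  2,017.20 + 30.4% × (26,315.00 − 15,600.00) = 2,017.20 + 30.4% × 10,715.00 = 5,274.56
Medical Insurance Levy: YTD 466,280.00 ≥ cap 416,930.00 → 0.00
Retirement Security Contribution: 0.8% × 27,155.00 = 217.24
Total: 5,274.56 + 0.00 + 217.24 = 5,491.80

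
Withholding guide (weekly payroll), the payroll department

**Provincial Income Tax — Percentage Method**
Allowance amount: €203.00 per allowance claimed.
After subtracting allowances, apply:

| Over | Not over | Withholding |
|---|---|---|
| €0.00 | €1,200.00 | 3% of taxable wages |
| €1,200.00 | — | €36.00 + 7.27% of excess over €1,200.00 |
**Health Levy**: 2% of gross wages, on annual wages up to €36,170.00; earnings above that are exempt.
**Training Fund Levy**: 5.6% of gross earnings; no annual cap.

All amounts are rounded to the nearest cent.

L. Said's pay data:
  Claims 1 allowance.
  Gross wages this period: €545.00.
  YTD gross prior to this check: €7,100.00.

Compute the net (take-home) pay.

€493.32

Provincial Income Tax: taxable = €545.00 − 1×€203.00 = €342.00
  3% × €342.00 = €10.26
Health Levy: 2% × €545.00 = €10.90
Training Fund Levy: 5.6% × €545.00 = €30.52
Total withheld: €10.26 + €10.90 + €30.52 = €51.68
Net pay: €545.00 − €51.68 = €493.32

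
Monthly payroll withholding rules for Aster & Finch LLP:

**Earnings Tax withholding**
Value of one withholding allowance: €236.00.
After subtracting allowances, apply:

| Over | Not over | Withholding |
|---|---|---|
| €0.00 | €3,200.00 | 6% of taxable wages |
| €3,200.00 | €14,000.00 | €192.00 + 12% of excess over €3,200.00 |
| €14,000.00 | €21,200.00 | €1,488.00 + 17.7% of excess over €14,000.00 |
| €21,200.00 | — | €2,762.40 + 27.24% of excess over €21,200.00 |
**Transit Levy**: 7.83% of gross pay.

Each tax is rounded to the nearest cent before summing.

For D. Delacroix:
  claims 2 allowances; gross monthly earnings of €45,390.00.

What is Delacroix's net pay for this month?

€32,612.78

Earnings Tax: taxable = €45,390.00 − 2×€236.00 = €44,918.00
  €2,762.40 + 27.24% × (€44,918.00 − €21,200.00) = €2,762.40 + 27.24% × €23,718.00 = €9,223.18
Transit Levy: 7.83% × €45,390.00 = €3,554.04
Total withheld: €9,223.18 + €3,554.04 = €12,777.22
Net pay: €45,390.00 − €12,777.22 = €32,612.78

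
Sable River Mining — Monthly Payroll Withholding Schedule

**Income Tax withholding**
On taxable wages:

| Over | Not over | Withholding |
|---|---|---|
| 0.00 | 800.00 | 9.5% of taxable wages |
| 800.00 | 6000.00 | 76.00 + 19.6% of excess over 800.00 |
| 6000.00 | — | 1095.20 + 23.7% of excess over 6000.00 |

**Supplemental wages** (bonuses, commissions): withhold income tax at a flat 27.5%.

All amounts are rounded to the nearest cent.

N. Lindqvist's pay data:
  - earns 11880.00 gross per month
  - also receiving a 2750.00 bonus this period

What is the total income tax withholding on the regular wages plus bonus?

3245.01

Income Tax: taxable = 11880.00
  1095.20 + 23.7% × (11880.00 − 6000.00) = 1095.20 + 23.7% × 5880.00 = 2488.76
Supplemental (27.5% flat on bonus): 27.5% × 2750.00 = 756.25
Total income tax: 2488.76 + 756.25 = 3245.01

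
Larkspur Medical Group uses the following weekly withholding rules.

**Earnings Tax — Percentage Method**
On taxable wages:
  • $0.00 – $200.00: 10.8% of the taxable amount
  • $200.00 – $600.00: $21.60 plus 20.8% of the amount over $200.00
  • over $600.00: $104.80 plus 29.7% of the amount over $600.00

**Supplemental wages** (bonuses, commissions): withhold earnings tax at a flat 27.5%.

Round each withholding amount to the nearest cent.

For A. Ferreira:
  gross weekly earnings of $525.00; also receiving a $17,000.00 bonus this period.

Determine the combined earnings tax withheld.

$4,764.20

Earnings Tax: taxable = $525.00
  $21.60 + 20.8% × ($525.00 − $200.00) = $21.60 + 20.8% × $325.00 = $89.20
Supplemental (27.5% flat on bonus): 27.5% × $17,000.00 = $4,675.00
Total earnings tax: $89.20 + $4,675.00 = $4,764.20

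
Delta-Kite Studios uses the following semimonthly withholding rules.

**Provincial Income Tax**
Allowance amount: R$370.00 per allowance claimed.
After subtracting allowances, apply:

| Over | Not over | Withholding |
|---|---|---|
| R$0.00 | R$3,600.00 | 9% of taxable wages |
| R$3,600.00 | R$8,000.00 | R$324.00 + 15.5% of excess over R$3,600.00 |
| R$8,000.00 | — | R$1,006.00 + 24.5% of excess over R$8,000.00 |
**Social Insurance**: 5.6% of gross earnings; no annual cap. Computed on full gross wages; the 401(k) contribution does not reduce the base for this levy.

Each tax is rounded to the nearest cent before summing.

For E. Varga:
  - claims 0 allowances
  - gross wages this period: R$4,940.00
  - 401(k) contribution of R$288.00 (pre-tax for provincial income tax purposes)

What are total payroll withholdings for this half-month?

Provincial Income Tax: taxable = R$4,940.00 − R$288.00 = R$4,652.00
  R$324.00 + 15.5% × (R$4,652.00 − R$3,600.00) = R$324.00 + 15.5% × R$1,052.00 = R$487.06
Social Insurance: 5.6% × R$4,940.00 = R$276.64
Total: R$487.06 + R$276.64 = R$763.70

R$763.70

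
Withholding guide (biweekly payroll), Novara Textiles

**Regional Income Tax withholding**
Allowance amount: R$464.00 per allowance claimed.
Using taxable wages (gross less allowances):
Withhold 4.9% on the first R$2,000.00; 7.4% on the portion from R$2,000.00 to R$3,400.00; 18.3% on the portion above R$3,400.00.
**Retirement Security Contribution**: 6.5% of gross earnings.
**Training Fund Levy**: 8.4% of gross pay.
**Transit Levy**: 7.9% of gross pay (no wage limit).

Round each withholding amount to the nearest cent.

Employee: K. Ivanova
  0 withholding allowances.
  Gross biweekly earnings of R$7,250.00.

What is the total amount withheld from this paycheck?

R$2,559.15

Regional Income Tax: taxable = R$7,250.00
  R$201.60 + 18.3% × (R$7,250.00 − R$3,400.00) = R$201.60 + 18.3% × R$3,850.00 = R$906.15
Retirement Security Contribution: 6.5% × R$7,250.00 = R$471.25
Training Fund Levy: 8.4% × R$7,250.00 = R$609.00
Transit Levy: 7.9% × R$7,250.00 = R$572.75
Total: R$906.15 + R$471.25 + R$609.00 + R$572.75 = R$2,559.15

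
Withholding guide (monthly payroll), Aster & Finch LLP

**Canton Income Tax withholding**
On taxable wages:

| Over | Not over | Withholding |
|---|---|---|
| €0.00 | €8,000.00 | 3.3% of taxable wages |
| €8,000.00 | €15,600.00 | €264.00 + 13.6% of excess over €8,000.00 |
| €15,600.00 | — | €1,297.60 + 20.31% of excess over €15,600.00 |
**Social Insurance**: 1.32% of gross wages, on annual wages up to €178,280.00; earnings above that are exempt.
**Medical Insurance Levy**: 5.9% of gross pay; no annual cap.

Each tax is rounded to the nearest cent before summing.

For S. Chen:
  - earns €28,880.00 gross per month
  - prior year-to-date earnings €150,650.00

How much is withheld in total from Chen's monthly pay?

€6,063.41

Canton Income Tax: taxable = €28,880.00
  €1,297.60 + 20.31% × (€28,880.00 − €15,600.00) = €1,297.60 + 20.31% × €13,280.00 = €3,994.77
Social Insurance: cap €178,280.00 − YTD €150,650.00 = €27,630.00 subject; 1.32% × €27,630.00 = €364.72
Medical Insurance Levy: 5.9% × €28,880.00 = €1,703.92
Total: €3,994.77 + €364.72 + €1,703.92 = €6,063.41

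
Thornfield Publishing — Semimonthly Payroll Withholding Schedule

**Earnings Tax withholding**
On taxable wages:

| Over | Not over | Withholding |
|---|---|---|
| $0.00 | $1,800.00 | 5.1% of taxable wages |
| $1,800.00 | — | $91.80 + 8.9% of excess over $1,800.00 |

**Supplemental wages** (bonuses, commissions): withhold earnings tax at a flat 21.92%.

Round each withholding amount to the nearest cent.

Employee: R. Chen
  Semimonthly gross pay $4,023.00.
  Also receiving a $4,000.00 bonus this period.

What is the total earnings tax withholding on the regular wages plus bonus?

Earnings Tax: taxable = $4,023.00
  $91.80 + 8.9% × ($4,023.00 − $1,800.00) = $91.80 + 8.9% × $2,223.00 = $289.65
Supplemental (21.92% flat on bonus): 21.92% × $4,000.00 = $876.80
Total earnings tax: $289.65 + $876.80 = $1,166.45

$1,166.45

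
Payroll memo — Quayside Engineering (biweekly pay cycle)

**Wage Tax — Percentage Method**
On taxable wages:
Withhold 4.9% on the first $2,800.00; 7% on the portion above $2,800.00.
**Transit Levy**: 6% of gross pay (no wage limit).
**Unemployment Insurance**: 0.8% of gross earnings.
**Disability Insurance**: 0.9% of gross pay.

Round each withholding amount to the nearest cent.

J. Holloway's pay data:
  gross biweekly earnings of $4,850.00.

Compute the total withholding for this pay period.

Wage Tax: taxable = $4,850.00
  $137.20 + 7% × ($4,850.00 − $2,800.00) = $137.20 + 7% × $2,050.00 = $280.70
Transit Levy: 6% × $4,850.00 = $291.00
Unemployment Insurance: 0.8% × $4,850.00 = $38.80
Disability Insurance: 0.9% × $4,850.00 = $43.65
Total: $280.70 + $291.00 + $38.80 + $43.65 = $654.15

$654.15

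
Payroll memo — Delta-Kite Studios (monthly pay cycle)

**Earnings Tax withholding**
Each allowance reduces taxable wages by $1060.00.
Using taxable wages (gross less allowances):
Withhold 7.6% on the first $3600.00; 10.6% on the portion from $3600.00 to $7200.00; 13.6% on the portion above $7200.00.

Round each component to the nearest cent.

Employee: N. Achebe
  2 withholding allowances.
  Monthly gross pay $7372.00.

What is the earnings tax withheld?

Earnings Tax: taxable = $7372.00 − 2×$1060.00 = $5252.00
  $273.60 + 10.6% × ($5252.00 − $3600.00) = $273.60 + 10.6% × $1652.00 = $448.71

$448.71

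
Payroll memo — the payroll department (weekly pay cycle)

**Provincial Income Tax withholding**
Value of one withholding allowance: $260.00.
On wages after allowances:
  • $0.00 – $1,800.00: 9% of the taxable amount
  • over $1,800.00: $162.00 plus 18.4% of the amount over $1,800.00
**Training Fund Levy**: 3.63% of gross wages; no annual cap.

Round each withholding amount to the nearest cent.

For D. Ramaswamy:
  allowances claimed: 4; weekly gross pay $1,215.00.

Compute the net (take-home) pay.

$1,155.15

Provincial Income Tax: taxable = $1,215.00 − 4×$260.00 = $175.00
  9% × $175.00 = $15.75
Training Fund Levy: 3.63% × $1,215.00 = $44.10
Total withheld: $15.75 + $44.10 = $59.85
Net pay: $1,215.00 − $59.85 = $1,155.15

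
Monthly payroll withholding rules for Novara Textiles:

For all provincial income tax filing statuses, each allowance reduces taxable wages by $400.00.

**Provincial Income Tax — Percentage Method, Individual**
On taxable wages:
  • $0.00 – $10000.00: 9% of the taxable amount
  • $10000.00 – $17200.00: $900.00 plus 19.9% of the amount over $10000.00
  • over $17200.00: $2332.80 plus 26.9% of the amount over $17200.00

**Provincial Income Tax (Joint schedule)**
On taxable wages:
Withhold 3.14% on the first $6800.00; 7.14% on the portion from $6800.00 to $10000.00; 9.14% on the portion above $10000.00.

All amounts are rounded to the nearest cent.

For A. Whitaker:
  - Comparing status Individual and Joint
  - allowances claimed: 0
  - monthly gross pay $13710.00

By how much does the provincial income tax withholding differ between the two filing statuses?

$857.20

Provincial Income Tax (Individual): taxable = $13710.00
  $900.00 + 19.9% × ($13710.00 − $10000.00) = $900.00 + 19.9% × $3710.00 = $1638.29
Provincial Income Tax (Joint): taxable = $13710.00
  $442.00 + 9.14% × ($13710.00 − $10000.00) = $442.00 + 9.14% × $3710.00 = $781.09
Difference: |$1638.29 − $781.09| = $857.20 (higher under Individual)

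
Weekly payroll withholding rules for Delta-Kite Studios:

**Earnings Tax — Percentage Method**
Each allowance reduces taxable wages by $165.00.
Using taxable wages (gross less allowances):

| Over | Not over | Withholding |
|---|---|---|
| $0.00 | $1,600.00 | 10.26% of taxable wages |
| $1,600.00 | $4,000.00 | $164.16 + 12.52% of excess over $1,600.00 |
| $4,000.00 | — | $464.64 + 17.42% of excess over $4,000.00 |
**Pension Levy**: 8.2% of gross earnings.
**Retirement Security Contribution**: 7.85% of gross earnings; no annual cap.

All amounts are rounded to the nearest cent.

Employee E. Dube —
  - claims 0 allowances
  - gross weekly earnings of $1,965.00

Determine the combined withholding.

Earnings Tax: taxable = $1,965.00
  $164.16 + 12.52% × ($1,965.00 − $1,600.00) = $164.16 + 12.52% × $365.00 = $209.86
Pension Levy: 8.2% × $1,965.00 = $161.13
Retirement Security Contribution: 7.85% × $1,965.00 = $154.25
Total: $209.86 + $161.13 + $154.25 = $525.24

$525.24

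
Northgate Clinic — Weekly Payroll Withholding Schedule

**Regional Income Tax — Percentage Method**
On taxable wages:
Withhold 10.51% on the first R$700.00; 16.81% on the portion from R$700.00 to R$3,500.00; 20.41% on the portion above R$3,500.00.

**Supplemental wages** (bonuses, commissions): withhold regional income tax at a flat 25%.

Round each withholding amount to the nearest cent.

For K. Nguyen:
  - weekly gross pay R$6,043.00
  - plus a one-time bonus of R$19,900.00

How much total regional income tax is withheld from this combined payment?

R$6,038.28

Regional Income Tax: taxable = R$6,043.00
  R$544.25 + 20.41% × (R$6,043.00 − R$3,500.00) = R$544.25 + 20.41% × R$2,543.00 = R$1,063.28
Supplemental (25% flat on bonus): 25% × R$19,900.00 = R$4,975.00
Total regional income tax: R$1,063.28 + R$4,975.00 = R$6,038.28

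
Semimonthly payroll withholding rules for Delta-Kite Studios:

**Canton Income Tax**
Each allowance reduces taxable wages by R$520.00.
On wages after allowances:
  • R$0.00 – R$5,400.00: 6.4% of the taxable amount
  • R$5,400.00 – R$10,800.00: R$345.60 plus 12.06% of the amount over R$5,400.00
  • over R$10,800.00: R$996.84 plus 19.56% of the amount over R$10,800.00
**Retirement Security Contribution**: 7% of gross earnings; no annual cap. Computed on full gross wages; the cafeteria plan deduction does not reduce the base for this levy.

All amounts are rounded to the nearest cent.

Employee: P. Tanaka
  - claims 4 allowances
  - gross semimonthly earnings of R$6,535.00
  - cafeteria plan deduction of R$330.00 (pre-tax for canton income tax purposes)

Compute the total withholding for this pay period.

Canton Income Tax: taxable = R$6,535.00 − R$330.00 − 4×R$520.00 = R$4,125.00
  6.4% × R$4,125.00 = R$264.00
Retirement Security Contribution: 7% × R$6,535.00 = R$457.45
Total: R$264.00 + R$457.45 = R$721.45

R$721.45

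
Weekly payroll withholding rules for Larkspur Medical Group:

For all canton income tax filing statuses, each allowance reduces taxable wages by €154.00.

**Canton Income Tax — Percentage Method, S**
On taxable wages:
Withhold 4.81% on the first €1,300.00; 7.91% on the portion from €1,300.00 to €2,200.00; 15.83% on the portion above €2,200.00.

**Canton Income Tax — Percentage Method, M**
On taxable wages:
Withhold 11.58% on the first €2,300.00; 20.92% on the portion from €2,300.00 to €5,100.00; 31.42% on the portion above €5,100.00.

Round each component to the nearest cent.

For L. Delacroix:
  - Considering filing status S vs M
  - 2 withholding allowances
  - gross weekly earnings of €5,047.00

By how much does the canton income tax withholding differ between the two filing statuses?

Canton Income Tax (S): taxable = €5,047.00 − 2×€154.00 = €4,739.00
  €133.72 + 15.83% × (€4,739.00 − €2,200.00) = €133.72 + 15.83% × €2,539.00 = €535.64
Canton Income Tax (M): taxable = €5,047.00 − 2×€154.00 = €4,739.00
  €266.34 + 20.92% × (€4,739.00 − €2,300.00) = €266.34 + 20.92% × €2,439.00 = €776.58
Difference: |€535.64 − €776.58| = €240.94 (higher under M)

€240.94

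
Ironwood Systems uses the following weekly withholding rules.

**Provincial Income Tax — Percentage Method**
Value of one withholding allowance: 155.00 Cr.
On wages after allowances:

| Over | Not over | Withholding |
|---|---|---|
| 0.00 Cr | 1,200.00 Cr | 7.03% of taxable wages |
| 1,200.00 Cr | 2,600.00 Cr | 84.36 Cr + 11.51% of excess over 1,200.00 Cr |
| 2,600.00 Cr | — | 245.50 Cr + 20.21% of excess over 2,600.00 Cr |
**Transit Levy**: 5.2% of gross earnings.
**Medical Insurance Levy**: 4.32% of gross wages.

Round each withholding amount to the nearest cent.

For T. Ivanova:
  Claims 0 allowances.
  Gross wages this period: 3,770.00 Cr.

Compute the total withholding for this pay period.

Provincial Income Tax: taxable = 3,770.00 Cr
  245.50 Cr + 20.21% × (3,770.00 Cr − 2,600.00 Cr) = 245.50 Cr + 20.21% × 1,170.00 Cr = 481.96 Cr
Transit Levy: 5.2% × 3,770.00 Cr = 196.04 Cr
Medical Insurance Levy: 4.32% × 3,770.00 Cr = 162.86 Cr
Total: 481.96 Cr + 196.04 Cr + 162.86 Cr = 840.86 Cr

840.86 Cr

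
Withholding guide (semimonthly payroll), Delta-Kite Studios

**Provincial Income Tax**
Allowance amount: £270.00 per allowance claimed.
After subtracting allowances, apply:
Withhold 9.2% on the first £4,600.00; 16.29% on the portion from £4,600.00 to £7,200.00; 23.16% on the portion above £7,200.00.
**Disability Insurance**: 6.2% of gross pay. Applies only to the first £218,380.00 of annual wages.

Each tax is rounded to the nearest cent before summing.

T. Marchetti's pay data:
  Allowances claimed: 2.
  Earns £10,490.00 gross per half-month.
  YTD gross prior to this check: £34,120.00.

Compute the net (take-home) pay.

£8,355.98

Provincial Income Tax: taxable = £10,490.00 − 2×£270.00 = £9,950.00
  £846.74 + 23.16% × (£9,950.00 − £7,200.00) = £846.74 + 23.16% × £2,750.00 = £1,483.64
Disability Insurance: 6.2% × £10,490.00 = £650.38
Total withheld: £1,483.64 + £650.38 = £2,134.02
Net pay: £10,490.00 − £2,134.02 = £8,355.98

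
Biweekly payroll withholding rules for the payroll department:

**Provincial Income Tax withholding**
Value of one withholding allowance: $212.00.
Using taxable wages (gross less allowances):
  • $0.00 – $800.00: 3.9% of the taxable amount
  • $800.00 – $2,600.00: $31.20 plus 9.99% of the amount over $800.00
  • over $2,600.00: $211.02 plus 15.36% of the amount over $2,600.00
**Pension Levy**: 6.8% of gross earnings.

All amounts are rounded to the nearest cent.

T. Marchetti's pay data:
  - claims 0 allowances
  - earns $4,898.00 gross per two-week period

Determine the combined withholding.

Provincial Income Tax: taxable = $4,898.00
  $211.02 + 15.36% × ($4,898.00 − $2,600.00) = $211.02 + 15.36% × $2,298.00 = $563.99
Pension Levy: 6.8% × $4,898.00 = $333.06
Total: $563.99 + $333.06 = $897.05

$897.05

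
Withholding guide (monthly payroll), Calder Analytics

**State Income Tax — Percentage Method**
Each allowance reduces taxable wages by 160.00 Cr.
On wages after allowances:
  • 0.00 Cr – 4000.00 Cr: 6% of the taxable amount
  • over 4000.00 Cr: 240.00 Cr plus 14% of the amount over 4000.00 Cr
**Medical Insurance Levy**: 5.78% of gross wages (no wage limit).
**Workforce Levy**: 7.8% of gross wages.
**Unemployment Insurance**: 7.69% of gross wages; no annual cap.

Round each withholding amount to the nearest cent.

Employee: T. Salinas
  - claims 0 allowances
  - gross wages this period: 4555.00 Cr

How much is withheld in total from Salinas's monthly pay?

State Income Tax: taxable = 4555.00 Cr
  240.00 Cr + 14% × (4555.00 Cr − 4000.00 Cr) = 240.00 Cr + 14% × 555.00 Cr = 317.70 Cr
Medical Insurance Levy: 5.78% × 4555.00 Cr = 263.28 Cr
Workforce Levy: 7.8% × 4555.00 Cr = 355.29 Cr
Unemployment Insurance: 7.69% × 4555.00 Cr = 350.28 Cr
Total: 317.70 Cr + 263.28 Cr + 355.29 Cr + 350.28 Cr = 1286.55 Cr

1286.55 Cr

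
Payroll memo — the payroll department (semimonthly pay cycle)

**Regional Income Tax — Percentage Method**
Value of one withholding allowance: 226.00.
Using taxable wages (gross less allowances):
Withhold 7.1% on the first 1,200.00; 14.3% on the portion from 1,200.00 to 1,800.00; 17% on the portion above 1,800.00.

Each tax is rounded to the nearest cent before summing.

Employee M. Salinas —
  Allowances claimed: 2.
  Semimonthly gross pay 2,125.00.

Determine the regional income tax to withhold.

152.84

Regional Income Tax: taxable = 2,125.00 − 2×226.00 = 1,673.00
  85.20 + 14.3% × (1,673.00 − 1,200.00) = 85.20 + 14.3% × 473.00 = 152.84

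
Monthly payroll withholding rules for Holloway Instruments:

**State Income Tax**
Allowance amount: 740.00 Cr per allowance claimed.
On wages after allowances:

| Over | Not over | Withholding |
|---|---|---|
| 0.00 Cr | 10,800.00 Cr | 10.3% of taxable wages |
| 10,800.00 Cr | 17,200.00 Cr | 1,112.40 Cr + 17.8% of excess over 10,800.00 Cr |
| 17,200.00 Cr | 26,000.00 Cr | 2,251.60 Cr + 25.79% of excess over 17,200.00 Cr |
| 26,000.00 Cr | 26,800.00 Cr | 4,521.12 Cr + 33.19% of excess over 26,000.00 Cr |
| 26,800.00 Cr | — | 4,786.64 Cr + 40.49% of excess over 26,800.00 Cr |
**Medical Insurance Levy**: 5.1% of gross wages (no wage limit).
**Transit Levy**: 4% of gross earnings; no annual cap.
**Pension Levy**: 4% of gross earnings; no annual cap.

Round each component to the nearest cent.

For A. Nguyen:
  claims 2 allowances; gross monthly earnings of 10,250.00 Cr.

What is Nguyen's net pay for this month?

State Income Tax: taxable = 10,250.00 Cr − 2×740.00 Cr = 8,770.00 Cr
  10.3% × 8,770.00 Cr = 903.31 Cr
Medical Insurance Levy: 5.1% × 10,250.00 Cr = 522.75 Cr
Transit Levy: 4% × 10,250.00 Cr = 410.00 Cr
Pension Levy: 4% × 10,250.00 Cr = 410.00 Cr
Total withheld: 903.31 Cr + 522.75 Cr + 410.00 Cr + 410.00 Cr = 2,246.06 Cr
Net pay: 10,250.00 Cr − 2,246.06 Cr = 8,003.94 Cr

8,003.94 Cr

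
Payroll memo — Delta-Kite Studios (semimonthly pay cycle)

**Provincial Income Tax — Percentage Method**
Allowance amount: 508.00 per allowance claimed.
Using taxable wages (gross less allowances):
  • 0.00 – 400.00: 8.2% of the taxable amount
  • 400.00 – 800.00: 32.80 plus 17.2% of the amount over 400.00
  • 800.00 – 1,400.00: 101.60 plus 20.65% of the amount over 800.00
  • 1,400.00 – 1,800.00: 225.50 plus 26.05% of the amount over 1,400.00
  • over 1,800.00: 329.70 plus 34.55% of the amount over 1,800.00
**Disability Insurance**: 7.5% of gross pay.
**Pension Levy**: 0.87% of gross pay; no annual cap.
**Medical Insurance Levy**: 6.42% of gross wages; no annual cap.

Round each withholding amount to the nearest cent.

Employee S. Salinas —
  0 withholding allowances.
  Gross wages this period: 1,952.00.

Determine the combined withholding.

Provincial Income Tax: taxable = 1,952.00
  329.70 + 34.55% × (1,952.00 − 1,800.00) = 329.70 + 34.55% × 152.00 = 382.22
Disability Insurance: 7.5% × 1,952.00 = 146.40
Pension Levy: 0.87% × 1,952.00 = 16.98
Medical Insurance Levy: 6.42% × 1,952.00 = 125.32
Total: 382.22 + 146.40 + 16.98 + 125.32 = 670.92

670.92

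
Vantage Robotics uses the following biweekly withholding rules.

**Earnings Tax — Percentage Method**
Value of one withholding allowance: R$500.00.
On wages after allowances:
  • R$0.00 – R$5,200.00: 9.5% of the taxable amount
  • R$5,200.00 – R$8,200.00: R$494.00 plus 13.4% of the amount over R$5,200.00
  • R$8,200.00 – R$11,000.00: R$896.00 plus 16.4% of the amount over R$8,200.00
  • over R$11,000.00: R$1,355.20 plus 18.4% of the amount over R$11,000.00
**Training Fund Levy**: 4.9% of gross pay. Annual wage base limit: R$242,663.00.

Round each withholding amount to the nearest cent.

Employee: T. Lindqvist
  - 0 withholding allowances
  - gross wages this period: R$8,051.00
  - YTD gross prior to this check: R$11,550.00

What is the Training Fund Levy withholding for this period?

R$394.50

Training Fund Levy: 4.9% × R$8,051.00 = R$394.50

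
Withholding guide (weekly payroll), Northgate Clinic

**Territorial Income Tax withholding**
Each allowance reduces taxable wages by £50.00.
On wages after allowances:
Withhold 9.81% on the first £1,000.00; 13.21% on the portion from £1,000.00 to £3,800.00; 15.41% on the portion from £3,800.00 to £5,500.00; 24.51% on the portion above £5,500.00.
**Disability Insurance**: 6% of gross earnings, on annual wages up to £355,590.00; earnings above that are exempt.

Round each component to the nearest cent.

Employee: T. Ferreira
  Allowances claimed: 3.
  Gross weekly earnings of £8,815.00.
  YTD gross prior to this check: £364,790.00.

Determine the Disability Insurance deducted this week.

Disability Insurance: YTD £364,790.00 ≥ cap £355,590.00 → £0.00

£0.00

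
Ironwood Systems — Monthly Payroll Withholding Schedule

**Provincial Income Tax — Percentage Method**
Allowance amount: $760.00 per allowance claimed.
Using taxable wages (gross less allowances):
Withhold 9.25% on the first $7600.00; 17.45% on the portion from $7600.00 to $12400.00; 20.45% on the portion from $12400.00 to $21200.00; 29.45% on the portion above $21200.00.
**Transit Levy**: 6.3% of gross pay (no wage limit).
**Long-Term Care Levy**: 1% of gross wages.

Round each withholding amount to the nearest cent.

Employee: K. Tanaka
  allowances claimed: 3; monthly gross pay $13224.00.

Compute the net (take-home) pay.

Provincial Income Tax: taxable = $13224.00 − 3×$760.00 = $10944.00
  $703.00 + 17.45% × ($10944.00 − $7600.00) = $703.00 + 17.45% × $3344.00 = $1286.53
Transit Levy: 6.3% × $13224.00 = $833.11
Long-Term Care Levy: 1% × $13224.00 = $132.24
Total withheld: $1286.53 + $833.11 + $132.24 = $2251.88
Net pay: $13224.00 − $2251.88 = $10972.12

$10972.12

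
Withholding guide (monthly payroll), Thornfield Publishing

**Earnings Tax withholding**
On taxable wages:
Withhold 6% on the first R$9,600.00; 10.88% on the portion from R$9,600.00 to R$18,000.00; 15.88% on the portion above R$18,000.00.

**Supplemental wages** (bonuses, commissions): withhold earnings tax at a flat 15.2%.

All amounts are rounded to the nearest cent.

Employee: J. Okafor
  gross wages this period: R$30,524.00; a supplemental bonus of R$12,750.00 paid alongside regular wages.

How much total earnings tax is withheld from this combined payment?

Earnings Tax: taxable = R$30,524.00
  R$1,489.92 + 15.88% × (R$30,524.00 − R$18,000.00) = R$1,489.92 + 15.88% × R$12,524.00 = R$3,478.73
Supplemental (15.2% flat on bonus): 15.2% × R$12,750.00 = R$1,938.00
Total earnings tax: R$3,478.73 + R$1,938.00 = R$5,416.73

R$5,416.73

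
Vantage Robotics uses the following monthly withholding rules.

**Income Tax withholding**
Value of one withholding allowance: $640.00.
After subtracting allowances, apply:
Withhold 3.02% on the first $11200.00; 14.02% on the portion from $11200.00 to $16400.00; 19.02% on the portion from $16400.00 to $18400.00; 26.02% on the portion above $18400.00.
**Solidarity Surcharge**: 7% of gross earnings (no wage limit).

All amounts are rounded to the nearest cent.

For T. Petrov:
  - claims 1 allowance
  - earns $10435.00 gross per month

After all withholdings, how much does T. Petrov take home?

Income Tax: taxable = $10435.00 − 1×$640.00 = $9795.00
  3.02% × $9795.00 = $295.81
Solidarity Surcharge: 7% × $10435.00 = $730.45
Total withheld: $295.81 + $730.45 = $1026.26
Net pay: $10435.00 − $1026.26 = $9408.74

$9408.74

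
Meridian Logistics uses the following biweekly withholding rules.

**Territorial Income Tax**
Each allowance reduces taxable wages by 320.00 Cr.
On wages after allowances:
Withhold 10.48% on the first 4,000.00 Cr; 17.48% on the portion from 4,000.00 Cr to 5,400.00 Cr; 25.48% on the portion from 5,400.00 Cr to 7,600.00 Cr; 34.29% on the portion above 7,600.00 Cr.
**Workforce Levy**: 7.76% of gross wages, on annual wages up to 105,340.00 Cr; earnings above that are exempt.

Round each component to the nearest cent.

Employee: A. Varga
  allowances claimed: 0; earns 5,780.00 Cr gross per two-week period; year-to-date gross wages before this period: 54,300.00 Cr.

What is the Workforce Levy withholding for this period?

Workforce Levy: 7.76% × 5,780.00 Cr = 448.53 Cr

448.53 Cr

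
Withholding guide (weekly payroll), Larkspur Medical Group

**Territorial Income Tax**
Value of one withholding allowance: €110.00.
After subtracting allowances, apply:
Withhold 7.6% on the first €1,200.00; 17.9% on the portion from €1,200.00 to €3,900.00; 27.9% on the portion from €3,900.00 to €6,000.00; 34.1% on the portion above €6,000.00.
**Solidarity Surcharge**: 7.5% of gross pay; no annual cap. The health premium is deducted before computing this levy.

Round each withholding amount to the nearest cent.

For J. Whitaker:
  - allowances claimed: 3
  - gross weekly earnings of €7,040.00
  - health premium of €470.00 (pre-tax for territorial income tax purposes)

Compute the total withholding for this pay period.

Territorial Income Tax: taxable = €7,040.00 − €470.00 − 3×€110.00 = €6,240.00
  €1,160.40 + 34.1% × (€6,240.00 − €6,000.00) = €1,160.40 + 34.1% × €240.00 = €1,242.24
Solidarity Surcharge: 7.5% × €6,570.00 = €492.75
Total: €1,242.24 + €492.75 = €1,734.99

€1,734.99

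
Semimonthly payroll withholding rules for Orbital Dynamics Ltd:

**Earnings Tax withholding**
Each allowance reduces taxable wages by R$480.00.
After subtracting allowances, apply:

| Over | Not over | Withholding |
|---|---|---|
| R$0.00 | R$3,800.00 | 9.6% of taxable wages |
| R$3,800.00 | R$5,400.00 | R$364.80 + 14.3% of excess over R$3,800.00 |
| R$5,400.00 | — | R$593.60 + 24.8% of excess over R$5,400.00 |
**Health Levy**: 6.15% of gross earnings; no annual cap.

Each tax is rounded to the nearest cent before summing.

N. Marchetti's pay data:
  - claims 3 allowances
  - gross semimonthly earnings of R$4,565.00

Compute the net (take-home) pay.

R$3,984.25

Earnings Tax: taxable = R$4,565.00 − 3×R$480.00 = R$3,125.00
  9.6% × R$3,125.00 = R$300.00
Health Levy: 6.15% × R$4,565.00 = R$280.75
Total withheld: R$300.00 + R$280.75 = R$580.75
Net pay: R$4,565.00 − R$580.75 = R$3,984.25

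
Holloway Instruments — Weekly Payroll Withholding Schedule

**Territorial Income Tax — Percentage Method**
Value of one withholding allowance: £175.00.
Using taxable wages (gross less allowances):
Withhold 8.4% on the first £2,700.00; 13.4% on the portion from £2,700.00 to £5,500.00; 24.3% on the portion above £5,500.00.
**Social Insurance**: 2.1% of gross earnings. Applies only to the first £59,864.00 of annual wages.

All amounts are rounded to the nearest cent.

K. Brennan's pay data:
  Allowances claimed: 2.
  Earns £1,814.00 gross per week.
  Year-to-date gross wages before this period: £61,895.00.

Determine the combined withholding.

£122.98

Territorial Income Tax: taxable = £1,814.00 − 2×£175.00 = £1,464.00
  8.4% × £1,464.00 = £122.98
Social Insurance: YTD £61,895.00 ≥ cap £59,864.00 → £0.00
Total: £122.98 + £0.00 = £122.98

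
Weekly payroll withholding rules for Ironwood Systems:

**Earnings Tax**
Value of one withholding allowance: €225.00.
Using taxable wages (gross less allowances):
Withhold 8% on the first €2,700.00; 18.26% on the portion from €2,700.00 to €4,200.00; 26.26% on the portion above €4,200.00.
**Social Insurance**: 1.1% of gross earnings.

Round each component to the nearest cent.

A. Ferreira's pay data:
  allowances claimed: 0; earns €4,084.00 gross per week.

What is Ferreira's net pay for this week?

€3,570.36

Earnings Tax: taxable = €4,084.00
  €216.00 + 18.26% × (€4,084.00 − €2,700.00) = €216.00 + 18.26% × €1,384.00 = €468.72
Social Insurance: 1.1% × €4,084.00 = €44.92
Total withheld: €468.72 + €44.92 = €513.64
Net pay: €4,084.00 − €513.64 = €3,570.36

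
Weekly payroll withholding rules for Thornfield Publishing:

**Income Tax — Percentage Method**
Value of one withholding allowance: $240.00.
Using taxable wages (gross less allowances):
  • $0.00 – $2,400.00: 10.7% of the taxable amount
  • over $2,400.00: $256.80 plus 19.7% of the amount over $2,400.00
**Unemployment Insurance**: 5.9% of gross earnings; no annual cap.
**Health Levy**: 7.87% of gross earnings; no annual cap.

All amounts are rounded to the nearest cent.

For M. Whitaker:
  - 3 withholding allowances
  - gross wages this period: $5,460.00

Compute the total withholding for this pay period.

$1,469.62

Income Tax: taxable = $5,460.00 − 3×$240.00 = $4,740.00
  $256.80 + 19.7% × ($4,740.00 − $2,400.00) = $256.80 + 19.7% × $2,340.00 = $717.78
Unemployment Insurance: 5.9% × $5,460.00 = $322.14
Health Levy: 7.87% × $5,460.00 = $429.70
Total: $717.78 + $322.14 + $429.70 = $1,469.62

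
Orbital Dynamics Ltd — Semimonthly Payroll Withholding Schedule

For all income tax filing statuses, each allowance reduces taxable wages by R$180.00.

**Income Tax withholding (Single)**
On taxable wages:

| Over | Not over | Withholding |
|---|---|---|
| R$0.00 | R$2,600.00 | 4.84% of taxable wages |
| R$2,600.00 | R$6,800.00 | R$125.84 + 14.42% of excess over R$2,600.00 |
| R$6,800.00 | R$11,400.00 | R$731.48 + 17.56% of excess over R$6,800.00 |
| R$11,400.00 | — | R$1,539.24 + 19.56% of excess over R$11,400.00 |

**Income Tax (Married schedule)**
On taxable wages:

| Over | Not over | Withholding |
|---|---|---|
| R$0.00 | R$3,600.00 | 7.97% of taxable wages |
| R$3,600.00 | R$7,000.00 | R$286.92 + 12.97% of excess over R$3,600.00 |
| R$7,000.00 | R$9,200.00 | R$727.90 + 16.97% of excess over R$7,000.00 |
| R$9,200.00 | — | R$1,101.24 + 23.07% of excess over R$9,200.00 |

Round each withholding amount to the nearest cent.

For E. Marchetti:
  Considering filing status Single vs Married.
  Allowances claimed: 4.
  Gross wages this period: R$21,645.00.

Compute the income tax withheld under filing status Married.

Income Tax (Married): taxable = R$21,645.00 − 4×R$180.00 = R$20,925.00
  R$1,101.24 + 23.07% × (R$20,925.00 − R$9,200.00) = R$1,101.24 + 23.07% × R$11,725.00 = R$3,806.20

R$3,806.20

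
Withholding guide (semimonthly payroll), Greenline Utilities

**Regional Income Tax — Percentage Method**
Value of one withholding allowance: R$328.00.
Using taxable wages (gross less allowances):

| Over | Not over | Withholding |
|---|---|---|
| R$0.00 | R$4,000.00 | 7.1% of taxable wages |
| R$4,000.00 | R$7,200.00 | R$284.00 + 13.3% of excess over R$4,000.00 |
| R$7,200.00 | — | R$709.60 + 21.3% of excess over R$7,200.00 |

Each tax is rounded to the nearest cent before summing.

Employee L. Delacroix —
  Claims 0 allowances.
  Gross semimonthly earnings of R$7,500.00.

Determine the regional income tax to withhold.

Regional Income Tax: taxable = R$7,500.00
  R$709.60 + 21.3% × (R$7,500.00 − R$7,200.00) = R$709.60 + 21.3% × R$300.00 = R$773.50

R$773.50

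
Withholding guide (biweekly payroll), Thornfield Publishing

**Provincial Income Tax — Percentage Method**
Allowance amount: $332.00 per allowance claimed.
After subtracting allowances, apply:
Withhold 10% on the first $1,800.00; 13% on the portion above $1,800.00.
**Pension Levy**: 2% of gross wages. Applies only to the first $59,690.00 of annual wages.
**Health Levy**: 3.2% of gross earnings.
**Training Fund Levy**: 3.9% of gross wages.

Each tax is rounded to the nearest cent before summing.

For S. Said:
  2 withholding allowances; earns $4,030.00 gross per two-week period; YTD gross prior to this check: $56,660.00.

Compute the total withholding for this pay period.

Provincial Income Tax: taxable = $4,030.00 − 2×$332.00 = $3,366.00
  $180.00 + 13% × ($3,366.00 − $1,800.00) = $180.00 + 13% × $1,566.00 = $383.58
Pension Levy: cap $59,690.00 − YTD $56,660.00 = $3,030.00 subject; 2% × $3,030.00 = $60.60
Health Levy: 3.2% × $4,030.00 = $128.96
Training Fund Levy: 3.9% × $4,030.00 = $157.17
Total: $383.58 + $60.60 + $128.96 + $157.17 = $730.31

$730.31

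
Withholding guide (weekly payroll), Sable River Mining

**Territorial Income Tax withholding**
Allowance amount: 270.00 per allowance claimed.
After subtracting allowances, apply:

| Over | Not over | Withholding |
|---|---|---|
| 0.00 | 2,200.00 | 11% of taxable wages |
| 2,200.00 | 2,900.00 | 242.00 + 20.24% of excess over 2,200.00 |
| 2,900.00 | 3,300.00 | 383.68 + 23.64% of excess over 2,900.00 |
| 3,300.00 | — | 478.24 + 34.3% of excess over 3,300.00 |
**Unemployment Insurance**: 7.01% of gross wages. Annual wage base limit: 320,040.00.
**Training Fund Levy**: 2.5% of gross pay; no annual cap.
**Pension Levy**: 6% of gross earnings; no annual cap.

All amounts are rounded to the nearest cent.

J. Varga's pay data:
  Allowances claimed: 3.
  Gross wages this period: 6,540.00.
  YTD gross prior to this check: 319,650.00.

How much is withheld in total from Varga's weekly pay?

1,894.97

Territorial Income Tax: taxable = 6,540.00 − 3×270.00 = 5,730.00
  478.24 + 34.3% × (5,730.00 − 3,300.00) = 478.24 + 34.3% × 2,430.00 = 1,311.73
Unemployment Insurance: cap 320,040.00 − YTD 319,650.00 = 390.00 subject; 7.01% × 390.00 = 27.34
Training Fund Levy: 2.5% × 6,540.00 = 163.50
Pension Levy: 6% × 6,540.00 = 392.40
Total: 1,311.73 + 27.34 + 163.50 + 392.40 = 1,894.97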